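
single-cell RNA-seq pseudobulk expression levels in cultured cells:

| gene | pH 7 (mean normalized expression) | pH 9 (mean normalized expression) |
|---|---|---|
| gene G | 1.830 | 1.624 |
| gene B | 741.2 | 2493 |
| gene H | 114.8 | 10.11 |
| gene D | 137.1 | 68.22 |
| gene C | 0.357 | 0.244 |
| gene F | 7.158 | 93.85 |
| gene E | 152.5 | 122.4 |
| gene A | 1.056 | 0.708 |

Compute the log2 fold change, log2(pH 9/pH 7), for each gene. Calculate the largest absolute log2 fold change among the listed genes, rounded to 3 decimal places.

log2(1.624/1.830) = -0.172  (gene G)
log2(2493/741.2) = 1.750  (gene B)
log2(10.11/114.8) = -3.505  (gene H)
log2(68.22/137.1) = -1.007  (gene D)
log2(0.244/0.357) = -0.549  (gene C)
log2(93.85/7.158) = 3.713  (gene F)
log2(122.4/152.5) = -0.317  (gene E)
log2(0.708/1.056) = -0.577  (gene A)
The largest magnitude belongs to gene F.

3.713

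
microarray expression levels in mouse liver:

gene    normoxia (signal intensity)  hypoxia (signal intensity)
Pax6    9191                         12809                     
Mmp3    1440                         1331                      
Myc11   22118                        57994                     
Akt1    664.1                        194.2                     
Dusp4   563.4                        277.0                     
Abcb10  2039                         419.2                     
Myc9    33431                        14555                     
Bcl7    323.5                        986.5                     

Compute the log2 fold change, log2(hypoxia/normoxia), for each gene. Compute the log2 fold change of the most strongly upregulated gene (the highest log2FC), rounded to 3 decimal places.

1.609

log2(12809/9191) = 0.479  (Pax6)
log2(1331/1440) = -0.114  (Mmp3)
log2(57994/22118) = 1.391  (Myc11)
log2(194.2/664.1) = -1.774  (Akt1)
log2(277.0/563.4) = -1.024  (Dusp4)
log2(419.2/2039) = -2.282  (Abcb10)
log2(14555/33431) = -1.200  (Myc9)
log2(986.5/323.5) = 1.609  (Bcl7)
Bcl7 is most strongly upregulated.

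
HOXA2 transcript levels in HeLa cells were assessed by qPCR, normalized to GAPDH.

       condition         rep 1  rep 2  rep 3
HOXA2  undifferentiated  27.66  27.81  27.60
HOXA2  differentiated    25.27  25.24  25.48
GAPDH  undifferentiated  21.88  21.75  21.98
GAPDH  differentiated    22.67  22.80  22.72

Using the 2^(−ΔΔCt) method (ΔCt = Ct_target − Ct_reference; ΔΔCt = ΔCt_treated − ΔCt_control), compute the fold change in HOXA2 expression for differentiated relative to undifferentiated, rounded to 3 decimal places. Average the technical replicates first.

9.318

Mean Ct: HOXA2 undifferentiated 27.690; HOXA2 differentiated 25.330; GAPDH undifferentiated 21.870; GAPDH differentiated 22.730
ΔCt(undifferentiated) = 27.690 − 21.870 = 5.820
ΔCt(differentiated) = 25.330 − 22.730 = 2.600
ΔΔCt = 2.600 − 5.820 = -3.220
Fold change = 2^(−(-3.220)) = 2^3.220 = 9.3179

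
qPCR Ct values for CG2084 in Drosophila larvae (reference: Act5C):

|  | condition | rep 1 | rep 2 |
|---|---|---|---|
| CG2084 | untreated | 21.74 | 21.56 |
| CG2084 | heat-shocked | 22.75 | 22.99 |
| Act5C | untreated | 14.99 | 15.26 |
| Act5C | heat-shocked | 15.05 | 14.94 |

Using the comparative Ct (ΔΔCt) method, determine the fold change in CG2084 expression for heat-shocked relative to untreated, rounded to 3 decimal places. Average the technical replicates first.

0.392

Mean Ct: CG2084 untreated 21.650; CG2084 heat-shocked 22.870; Act5C untreated 15.125; Act5C heat-shocked 14.995
ΔCt(untreated) = 21.650 − 15.125 = 6.525
ΔCt(heat-shocked) = 22.870 − 14.995 = 7.875
ΔΔCt = 7.875 − 6.525 = 1.350
Fold change = 2^(−1.350) = 0.3923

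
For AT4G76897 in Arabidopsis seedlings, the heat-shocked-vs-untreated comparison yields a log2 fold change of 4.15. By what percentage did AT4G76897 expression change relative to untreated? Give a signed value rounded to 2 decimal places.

1675.31%

Fold change = 2^(4.15) = 17.7531
Percent change = (FC − 1) × 100% = (17.7531 − 1) × 100 = 1675.31%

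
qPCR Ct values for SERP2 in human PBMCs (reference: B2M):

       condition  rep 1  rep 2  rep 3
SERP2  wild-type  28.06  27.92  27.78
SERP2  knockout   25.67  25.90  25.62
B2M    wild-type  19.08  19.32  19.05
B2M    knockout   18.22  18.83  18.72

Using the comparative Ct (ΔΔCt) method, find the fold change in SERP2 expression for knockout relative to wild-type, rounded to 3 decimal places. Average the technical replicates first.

3.095

Mean Ct: SERP2 wild-type 27.920; SERP2 knockout 25.730; B2M wild-type 19.150; B2M knockout 18.590
ΔCt(wild-type) = 27.920 − 19.150 = 8.770
ΔCt(knockout) = 25.730 − 18.590 = 7.140
ΔΔCt = 7.140 − 8.770 = -1.630
Fold change = 2^(−(-1.630)) = 2^1.630 = 3.0951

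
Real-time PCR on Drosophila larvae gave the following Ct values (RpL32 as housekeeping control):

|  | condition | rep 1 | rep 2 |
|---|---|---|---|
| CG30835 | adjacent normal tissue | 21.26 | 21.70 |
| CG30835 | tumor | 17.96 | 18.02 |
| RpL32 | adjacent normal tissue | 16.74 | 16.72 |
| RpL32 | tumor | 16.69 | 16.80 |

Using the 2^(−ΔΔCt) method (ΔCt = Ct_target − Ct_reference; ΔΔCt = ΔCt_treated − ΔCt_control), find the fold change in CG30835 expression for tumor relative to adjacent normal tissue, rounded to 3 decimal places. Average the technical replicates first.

11.353

Mean Ct: CG30835 adjacent normal tissue 21.480; CG30835 tumor 17.990; RpL32 adjacent normal tissue 16.730; RpL32 tumor 16.745
ΔCt(adjacent normal tissue) = 21.480 − 16.730 = 4.750
ΔCt(tumor) = 17.990 − 16.745 = 1.245
ΔΔCt = 1.245 − 4.750 = -3.505
Fold change = 2^(−(-3.505)) = 2^3.505 = 11.3530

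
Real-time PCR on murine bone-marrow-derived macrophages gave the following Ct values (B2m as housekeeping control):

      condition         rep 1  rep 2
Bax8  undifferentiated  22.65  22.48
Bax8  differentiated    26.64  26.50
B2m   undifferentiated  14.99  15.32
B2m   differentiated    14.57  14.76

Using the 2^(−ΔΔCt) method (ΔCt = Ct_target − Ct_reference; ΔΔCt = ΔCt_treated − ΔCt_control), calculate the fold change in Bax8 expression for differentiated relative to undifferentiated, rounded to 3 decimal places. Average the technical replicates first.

0.044

Mean Ct: Bax8 undifferentiated 22.565; Bax8 differentiated 26.570; B2m undifferentiated 15.155; B2m differentiated 14.665
ΔCt(undifferentiated) = 22.565 − 15.155 = 7.410
ΔCt(differentiated) = 26.570 − 14.665 = 11.905
ΔΔCt = 11.905 − 7.410 = 4.495
Fold change = 2^(−4.495) = 0.0443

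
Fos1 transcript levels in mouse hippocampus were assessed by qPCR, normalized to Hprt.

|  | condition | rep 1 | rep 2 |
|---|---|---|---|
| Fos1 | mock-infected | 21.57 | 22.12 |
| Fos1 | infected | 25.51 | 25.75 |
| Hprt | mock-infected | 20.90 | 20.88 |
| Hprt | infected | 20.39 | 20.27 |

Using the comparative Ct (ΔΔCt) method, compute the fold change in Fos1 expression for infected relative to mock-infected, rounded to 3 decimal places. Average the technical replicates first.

0.049

Mean Ct: Fos1 mock-infected 21.845; Fos1 infected 25.630; Hprt mock-infected 20.890; Hprt infected 20.330
ΔCt(mock-infected) = 21.845 − 20.890 = 0.955
ΔCt(infected) = 25.630 − 20.330 = 5.300
ΔΔCt = 5.300 − 0.955 = 4.345
Fold change = 2^(−4.345) = 0.0492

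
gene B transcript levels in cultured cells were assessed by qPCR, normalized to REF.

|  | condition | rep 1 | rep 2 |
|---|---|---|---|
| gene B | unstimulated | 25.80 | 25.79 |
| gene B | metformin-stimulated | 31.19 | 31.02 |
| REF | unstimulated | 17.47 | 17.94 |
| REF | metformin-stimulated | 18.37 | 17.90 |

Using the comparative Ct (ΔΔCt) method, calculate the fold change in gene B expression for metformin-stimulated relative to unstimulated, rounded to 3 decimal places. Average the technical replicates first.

0.034

Mean Ct: gene B unstimulated 25.795; gene B metformin-stimulated 31.105; REF unstimulated 17.705; REF metformin-stimulated 18.135
ΔCt(unstimulated) = 25.795 − 17.705 = 8.090
ΔCt(metformin-stimulated) = 31.105 − 18.135 = 12.970
ΔΔCt = 12.970 − 8.090 = 4.880
Fold change = 2^(−4.880) = 0.0340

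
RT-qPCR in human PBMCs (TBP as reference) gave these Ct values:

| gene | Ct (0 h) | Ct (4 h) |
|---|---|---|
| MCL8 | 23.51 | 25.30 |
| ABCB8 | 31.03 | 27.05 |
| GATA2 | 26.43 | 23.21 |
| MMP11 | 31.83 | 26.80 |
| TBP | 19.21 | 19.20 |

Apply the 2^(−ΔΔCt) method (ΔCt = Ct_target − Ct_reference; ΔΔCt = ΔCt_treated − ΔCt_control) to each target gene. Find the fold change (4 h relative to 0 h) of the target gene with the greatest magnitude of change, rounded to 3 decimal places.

32.447

MCL8: ΔΔCt = (25.30−19.20) − (23.51−19.21) = 6.10 − 4.30 = 1.80; fold change = 2^-1.80 = 0.287
ABCB8: ΔΔCt = (27.05−19.20) − (31.03−19.21) = 7.85 − 11.82 = -3.97; fold change = 2^3.97 = 15.671
GATA2: ΔΔCt = (23.21−19.20) − (26.43−19.21) = 4.01 − 7.22 = -3.21; fold change = 2^3.21 = 9.254
MMP11: ΔΔCt = (26.80−19.20) − (31.83−19.21) = 7.60 − 12.62 = -5.02; fold change = 2^5.02 = 32.447
MMP11 has the largest |ΔΔCt| = 5.02.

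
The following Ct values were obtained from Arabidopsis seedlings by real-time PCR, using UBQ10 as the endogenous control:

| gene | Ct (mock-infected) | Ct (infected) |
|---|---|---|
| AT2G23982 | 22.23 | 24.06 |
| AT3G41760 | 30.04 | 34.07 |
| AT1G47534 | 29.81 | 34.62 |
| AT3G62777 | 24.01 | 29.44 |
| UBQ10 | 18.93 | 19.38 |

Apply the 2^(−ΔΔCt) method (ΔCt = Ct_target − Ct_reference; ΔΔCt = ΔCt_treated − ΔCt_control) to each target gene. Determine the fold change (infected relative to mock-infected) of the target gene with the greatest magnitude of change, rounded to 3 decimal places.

AT2G23982: ΔΔCt = (24.06−19.38) − (22.23−18.93) = 4.68 − 3.30 = 1.38; fold change = 2^-1.38 = 0.384
AT3G41760: ΔΔCt = (34.07−19.38) − (30.04−18.93) = 14.69 − 11.11 = 3.58; fold change = 2^-3.58 = 0.084
AT1G47534: ΔΔCt = (34.62−19.38) − (29.81−18.93) = 15.24 − 10.88 = 4.36; fold change = 2^-4.36 = 0.049
AT3G62777: ΔΔCt = (29.44−19.38) − (24.01−18.93) = 10.06 − 5.08 = 4.98; fold change = 2^-4.98 = 0.032
AT3G62777 has the largest |ΔΔCt| = 4.98.

0.032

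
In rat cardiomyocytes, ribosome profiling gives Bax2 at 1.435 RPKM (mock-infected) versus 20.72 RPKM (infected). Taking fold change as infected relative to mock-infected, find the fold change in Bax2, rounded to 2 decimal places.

Fold change = 20.72 / 1.435 = 14.439
Bax2 is upregulated.

14.44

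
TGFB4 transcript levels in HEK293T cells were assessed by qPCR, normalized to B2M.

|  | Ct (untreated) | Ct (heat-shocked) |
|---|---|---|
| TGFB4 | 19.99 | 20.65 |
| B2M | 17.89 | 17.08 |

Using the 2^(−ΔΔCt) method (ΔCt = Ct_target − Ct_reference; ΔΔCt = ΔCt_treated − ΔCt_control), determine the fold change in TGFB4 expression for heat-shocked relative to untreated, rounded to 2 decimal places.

ΔCt(untreated) = 19.990 − 17.890 = 2.100
ΔCt(heat-shocked) = 20.650 − 17.080 = 3.570
ΔΔCt = 3.570 − 2.100 = 1.470
Fold change = 2^(−1.470) = 0.361

0.36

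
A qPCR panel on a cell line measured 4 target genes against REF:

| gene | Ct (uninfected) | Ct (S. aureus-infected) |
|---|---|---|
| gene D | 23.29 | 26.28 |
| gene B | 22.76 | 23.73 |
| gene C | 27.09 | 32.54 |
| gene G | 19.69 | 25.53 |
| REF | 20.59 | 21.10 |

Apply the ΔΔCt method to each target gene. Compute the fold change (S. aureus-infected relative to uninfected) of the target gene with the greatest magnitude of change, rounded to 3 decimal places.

0.025

gene D: ΔΔCt = (26.28−21.10) − (23.29−20.59) = 5.18 − 2.70 = 2.48; fold change = 2^-2.48 = 0.179
gene B: ΔΔCt = (23.73−21.10) − (22.76−20.59) = 2.63 − 2.17 = 0.46; fold change = 2^-0.46 = 0.727
gene C: ΔΔCt = (32.54−21.10) − (27.09−20.59) = 11.44 − 6.50 = 4.94; fold change = 2^-4.94 = 0.033
gene G: ΔΔCt = (25.53−21.10) − (19.69−20.59) = 4.43 − (-0.90) = 5.33; fold change = 2^-5.33 = 0.025
gene G has the largest |ΔΔCt| = 5.33.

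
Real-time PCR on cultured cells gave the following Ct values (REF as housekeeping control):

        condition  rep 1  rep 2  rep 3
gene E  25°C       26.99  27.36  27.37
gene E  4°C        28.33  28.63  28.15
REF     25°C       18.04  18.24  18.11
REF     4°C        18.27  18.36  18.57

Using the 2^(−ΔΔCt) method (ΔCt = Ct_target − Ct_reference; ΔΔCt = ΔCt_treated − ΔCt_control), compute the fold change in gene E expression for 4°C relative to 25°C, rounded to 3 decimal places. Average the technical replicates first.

0.551

Mean Ct: gene E 25°C 27.240; gene E 4°C 28.370; REF 25°C 18.130; REF 4°C 18.400
ΔCt(25°C) = 27.240 − 18.130 = 9.110
ΔCt(4°C) = 28.370 − 18.400 = 9.970
ΔΔCt = 9.970 − 9.110 = 0.860
Fold change = 2^(−0.860) = 0.5510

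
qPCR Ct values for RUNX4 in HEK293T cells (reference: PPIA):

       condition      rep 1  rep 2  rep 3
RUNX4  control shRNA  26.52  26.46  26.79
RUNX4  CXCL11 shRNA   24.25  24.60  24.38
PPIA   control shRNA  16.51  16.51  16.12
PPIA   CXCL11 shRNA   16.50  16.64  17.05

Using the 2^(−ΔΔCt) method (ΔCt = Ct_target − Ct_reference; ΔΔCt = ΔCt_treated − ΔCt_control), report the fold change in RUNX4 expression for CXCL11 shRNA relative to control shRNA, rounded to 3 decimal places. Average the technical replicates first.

5.776

Mean Ct: RUNX4 control shRNA 26.590; RUNX4 CXCL11 shRNA 24.410; PPIA control shRNA 16.380; PPIA CXCL11 shRNA 16.730
ΔCt(control shRNA) = 26.590 − 16.380 = 10.210
ΔCt(CXCL11 shRNA) = 24.410 − 16.730 = 7.680
ΔΔCt = 7.680 − 10.210 = -2.530
Fold change = 2^(−(-2.530)) = 2^2.530 = 5.7757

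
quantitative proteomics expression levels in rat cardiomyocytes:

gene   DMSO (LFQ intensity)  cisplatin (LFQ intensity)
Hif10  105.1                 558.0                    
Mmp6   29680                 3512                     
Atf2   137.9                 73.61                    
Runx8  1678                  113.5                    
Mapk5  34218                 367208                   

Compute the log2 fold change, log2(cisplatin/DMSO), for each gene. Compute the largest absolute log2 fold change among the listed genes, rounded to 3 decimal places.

3.886

log2(558.0/105.1) = 2.409  (Hif10)
log2(3512/29680) = -3.079  (Mmp6)
log2(73.61/137.9) = -0.906  (Atf2)
log2(113.5/1678) = -3.886  (Runx8)
log2(367208/34218) = 3.424  (Mapk5)
The largest magnitude belongs to Runx8.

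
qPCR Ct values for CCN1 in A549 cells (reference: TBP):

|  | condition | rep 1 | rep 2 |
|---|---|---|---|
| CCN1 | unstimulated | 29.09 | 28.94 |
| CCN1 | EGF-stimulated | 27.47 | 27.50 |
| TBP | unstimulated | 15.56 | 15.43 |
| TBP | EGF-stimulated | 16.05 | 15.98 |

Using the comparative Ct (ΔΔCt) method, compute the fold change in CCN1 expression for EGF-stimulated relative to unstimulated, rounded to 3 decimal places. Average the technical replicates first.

4.141

Mean Ct: CCN1 unstimulated 29.015; CCN1 EGF-stimulated 27.485; TBP unstimulated 15.495; TBP EGF-stimulated 16.015
ΔCt(unstimulated) = 29.015 − 15.495 = 13.520
ΔCt(EGF-stimulated) = 27.485 − 16.015 = 11.470
ΔΔCt = 11.470 − 13.520 = -2.050
Fold change = 2^(−(-2.050)) = 2^2.050 = 4.1411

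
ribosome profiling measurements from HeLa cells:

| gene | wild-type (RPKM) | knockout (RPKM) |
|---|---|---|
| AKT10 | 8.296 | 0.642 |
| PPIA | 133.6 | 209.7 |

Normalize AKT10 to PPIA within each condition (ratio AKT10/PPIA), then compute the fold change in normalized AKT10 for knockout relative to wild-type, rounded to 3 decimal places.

AKT10/PPIA (wild-type) = 8.296 / 133.6 = 0.062096
AKT10/PPIA (knockout) = 0.642 / 209.7 = 0.0030615
Fold change = 0.0030615 / 0.062096 = 0.0493

0.049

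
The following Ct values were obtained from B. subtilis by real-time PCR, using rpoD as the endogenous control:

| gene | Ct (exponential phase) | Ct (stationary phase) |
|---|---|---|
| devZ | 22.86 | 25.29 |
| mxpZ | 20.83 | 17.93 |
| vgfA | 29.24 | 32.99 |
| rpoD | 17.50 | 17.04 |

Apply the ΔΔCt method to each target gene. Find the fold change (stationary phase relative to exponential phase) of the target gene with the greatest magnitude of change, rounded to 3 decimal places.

devZ: ΔΔCt = (25.29−17.04) − (22.86−17.50) = 8.25 − 5.36 = 2.89; fold change = 2^-2.89 = 0.135
mxpZ: ΔΔCt = (17.93−17.04) − (20.83−17.50) = 0.89 − 3.33 = -2.44; fold change = 2^2.44 = 5.426
vgfA: ΔΔCt = (32.99−17.04) − (29.24−17.50) = 15.95 − 11.74 = 4.21; fold change = 2^-4.21 = 0.054
vgfA has the largest |ΔΔCt| = 4.21.

0.054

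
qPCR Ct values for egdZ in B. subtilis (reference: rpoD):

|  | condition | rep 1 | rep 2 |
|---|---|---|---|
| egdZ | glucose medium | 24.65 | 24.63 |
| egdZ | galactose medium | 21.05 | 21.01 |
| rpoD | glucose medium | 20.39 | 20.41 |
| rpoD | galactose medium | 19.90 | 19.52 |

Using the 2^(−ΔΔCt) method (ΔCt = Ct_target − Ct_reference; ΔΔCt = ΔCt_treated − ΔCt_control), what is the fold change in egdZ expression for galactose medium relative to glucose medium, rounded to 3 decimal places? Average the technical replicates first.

Mean Ct: egdZ glucose medium 24.640; egdZ galactose medium 21.030; rpoD glucose medium 20.400; rpoD galactose medium 19.710
ΔCt(glucose medium) = 24.640 − 20.400 = 4.240
ΔCt(galactose medium) = 21.030 − 19.710 = 1.320
ΔΔCt = 1.320 − 4.240 = -2.920
Fold change = 2^(−(-2.920)) = 2^2.920 = 7.5685

7.568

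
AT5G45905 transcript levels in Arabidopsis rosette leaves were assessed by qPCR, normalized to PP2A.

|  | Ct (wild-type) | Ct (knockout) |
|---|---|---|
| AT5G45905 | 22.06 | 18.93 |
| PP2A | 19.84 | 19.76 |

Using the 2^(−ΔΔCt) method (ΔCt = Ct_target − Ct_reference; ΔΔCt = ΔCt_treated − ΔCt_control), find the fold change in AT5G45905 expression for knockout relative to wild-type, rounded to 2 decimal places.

8.28

ΔCt(wild-type) = 22.060 − 19.840 = 2.220
ΔCt(knockout) = 18.930 − 19.760 = -0.830
ΔΔCt = -0.830 − 2.220 = -3.050
Fold change = 2^(−(-3.050)) = 2^3.050 = 8.282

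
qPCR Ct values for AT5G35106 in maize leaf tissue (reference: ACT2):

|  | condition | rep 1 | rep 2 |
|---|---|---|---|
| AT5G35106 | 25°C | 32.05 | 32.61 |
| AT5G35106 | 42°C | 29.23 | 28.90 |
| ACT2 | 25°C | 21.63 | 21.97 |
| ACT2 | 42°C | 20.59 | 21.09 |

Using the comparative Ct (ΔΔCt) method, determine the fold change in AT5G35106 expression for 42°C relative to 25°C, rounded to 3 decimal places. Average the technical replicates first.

4.942

Mean Ct: AT5G35106 25°C 32.330; AT5G35106 42°C 29.065; ACT2 25°C 21.800; ACT2 42°C 20.840
ΔCt(25°C) = 32.330 − 21.800 = 10.530
ΔCt(42°C) = 29.065 − 20.840 = 8.225
ΔΔCt = 8.225 − 10.530 = -2.305
Fold change = 2^(−(-2.305)) = 2^2.305 = 4.9417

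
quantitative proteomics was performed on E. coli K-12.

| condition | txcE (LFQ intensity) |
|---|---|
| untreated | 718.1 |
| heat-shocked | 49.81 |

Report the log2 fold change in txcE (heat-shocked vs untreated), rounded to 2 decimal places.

Fold change = 49.81 / 718.1 = 0.0694
log2(0.0694) = -3.850

-3.85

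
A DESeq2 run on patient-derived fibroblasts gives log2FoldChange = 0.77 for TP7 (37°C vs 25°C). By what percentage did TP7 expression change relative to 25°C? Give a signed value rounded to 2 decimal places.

70.53%

Fold change = 2^(0.77) = 1.7053
Percent change = (FC − 1) × 100% = (1.7053 − 1) × 100 = 70.53%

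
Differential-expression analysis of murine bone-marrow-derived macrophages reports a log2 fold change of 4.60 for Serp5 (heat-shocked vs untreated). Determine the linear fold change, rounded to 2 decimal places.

Fold change = 2^(4.60) = 24.251

24.25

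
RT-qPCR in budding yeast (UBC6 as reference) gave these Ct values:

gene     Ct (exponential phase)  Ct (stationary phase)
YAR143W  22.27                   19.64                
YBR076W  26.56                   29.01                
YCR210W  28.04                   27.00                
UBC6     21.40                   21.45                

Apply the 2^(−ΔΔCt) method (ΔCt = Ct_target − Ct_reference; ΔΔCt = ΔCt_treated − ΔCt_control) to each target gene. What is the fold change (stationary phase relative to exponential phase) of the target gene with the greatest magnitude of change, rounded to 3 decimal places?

6.409

YAR143W: ΔΔCt = (19.64−21.45) − (22.27−21.40) = -1.81 − 0.87 = -2.68; fold change = 2^2.68 = 6.409
YBR076W: ΔΔCt = (29.01−21.45) − (26.56−21.40) = 7.56 − 5.16 = 2.40; fold change = 2^-2.40 = 0.189
YCR210W: ΔΔCt = (27.00−21.45) − (28.04−21.40) = 5.55 − 6.64 = -1.09; fold change = 2^1.09 = 2.129
YAR143W has the largest |ΔΔCt| = 2.68.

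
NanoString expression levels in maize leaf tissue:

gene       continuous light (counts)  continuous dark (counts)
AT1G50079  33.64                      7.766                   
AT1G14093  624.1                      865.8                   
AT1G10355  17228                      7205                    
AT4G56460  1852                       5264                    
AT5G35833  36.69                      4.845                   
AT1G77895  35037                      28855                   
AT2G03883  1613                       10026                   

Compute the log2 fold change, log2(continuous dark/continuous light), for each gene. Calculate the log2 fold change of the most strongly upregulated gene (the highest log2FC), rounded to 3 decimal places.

2.636

log2(7.766/33.64) = -2.115  (AT1G50079)
log2(865.8/624.1) = 0.472  (AT1G14093)
log2(7205/17228) = -1.258  (AT1G10355)
log2(5264/1852) = 1.507  (AT4G56460)
log2(4.845/36.69) = -2.921  (AT5G35833)
log2(28855/35037) = -0.280  (AT1G77895)
log2(10026/1613) = 2.636  (AT2G03883)
AT2G03883 is most strongly upregulated.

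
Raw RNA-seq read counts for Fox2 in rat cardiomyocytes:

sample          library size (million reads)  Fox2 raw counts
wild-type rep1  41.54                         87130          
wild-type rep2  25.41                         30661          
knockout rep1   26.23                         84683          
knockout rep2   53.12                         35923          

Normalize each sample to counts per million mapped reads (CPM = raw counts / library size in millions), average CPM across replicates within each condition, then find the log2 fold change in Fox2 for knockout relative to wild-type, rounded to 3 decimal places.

0.241

CPM(wild-type rep1) = 87130 / 41.54 = 2097.4964
CPM(wild-type rep2) = 30661 / 25.41 = 1206.6509
CPM(knockout rep1) = 84683 / 26.23 = 3228.4788
CPM(knockout rep2) = 35923 / 53.12 = 676.2613
mean CPM(wild-type) = 1652.0737; mean CPM(knockout) = 1952.3701
Fold change = 1952.3701 / 1652.0737 = 1.18177
log2(1.18177) = 0.2409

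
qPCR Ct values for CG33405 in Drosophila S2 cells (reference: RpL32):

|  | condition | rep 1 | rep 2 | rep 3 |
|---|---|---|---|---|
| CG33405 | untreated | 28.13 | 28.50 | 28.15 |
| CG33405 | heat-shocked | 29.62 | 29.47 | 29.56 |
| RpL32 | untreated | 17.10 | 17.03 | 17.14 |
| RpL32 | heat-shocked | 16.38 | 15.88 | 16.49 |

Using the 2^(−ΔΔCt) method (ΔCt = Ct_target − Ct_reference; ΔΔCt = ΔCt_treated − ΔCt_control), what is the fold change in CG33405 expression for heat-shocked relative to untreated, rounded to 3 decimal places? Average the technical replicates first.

0.228

Mean Ct: CG33405 untreated 28.260; CG33405 heat-shocked 29.550; RpL32 untreated 17.090; RpL32 heat-shocked 16.250
ΔCt(untreated) = 28.260 − 17.090 = 11.170
ΔCt(heat-shocked) = 29.550 − 16.250 = 13.300
ΔΔCt = 13.300 − 11.170 = 2.130
Fold change = 2^(−2.130) = 0.2285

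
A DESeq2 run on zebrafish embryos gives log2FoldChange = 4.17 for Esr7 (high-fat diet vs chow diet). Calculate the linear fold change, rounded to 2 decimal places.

Fold change = 2^(4.17) = 18.001

18.00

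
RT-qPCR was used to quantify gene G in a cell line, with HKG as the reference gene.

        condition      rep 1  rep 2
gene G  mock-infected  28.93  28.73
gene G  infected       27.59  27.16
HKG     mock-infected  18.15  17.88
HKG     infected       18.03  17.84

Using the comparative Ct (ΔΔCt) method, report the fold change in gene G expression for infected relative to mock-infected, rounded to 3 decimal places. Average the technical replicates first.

2.594

Mean Ct: gene G mock-infected 28.830; gene G infected 27.375; HKG mock-infected 18.015; HKG infected 17.935
ΔCt(mock-infected) = 28.830 − 18.015 = 10.815
ΔCt(infected) = 27.375 − 17.935 = 9.440
ΔΔCt = 9.440 − 10.815 = -1.375
Fold change = 2^(−(-1.375)) = 2^1.375 = 2.5937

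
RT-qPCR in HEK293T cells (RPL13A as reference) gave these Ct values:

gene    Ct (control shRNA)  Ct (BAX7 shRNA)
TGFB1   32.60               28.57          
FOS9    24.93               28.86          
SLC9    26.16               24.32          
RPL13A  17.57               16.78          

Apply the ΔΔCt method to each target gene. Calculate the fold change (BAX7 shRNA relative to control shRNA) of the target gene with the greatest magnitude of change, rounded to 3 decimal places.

0.038

TGFB1: ΔΔCt = (28.57−16.78) − (32.60−17.57) = 11.79 − 15.03 = -3.24; fold change = 2^3.24 = 9.448
FOS9: ΔΔCt = (28.86−16.78) − (24.93−17.57) = 12.08 − 7.36 = 4.72; fold change = 2^-4.72 = 0.038
SLC9: ΔΔCt = (24.32−16.78) − (26.16−17.57) = 7.54 − 8.59 = -1.05; fold change = 2^1.05 = 2.071
FOS9 has the largest |ΔΔCt| = 4.72.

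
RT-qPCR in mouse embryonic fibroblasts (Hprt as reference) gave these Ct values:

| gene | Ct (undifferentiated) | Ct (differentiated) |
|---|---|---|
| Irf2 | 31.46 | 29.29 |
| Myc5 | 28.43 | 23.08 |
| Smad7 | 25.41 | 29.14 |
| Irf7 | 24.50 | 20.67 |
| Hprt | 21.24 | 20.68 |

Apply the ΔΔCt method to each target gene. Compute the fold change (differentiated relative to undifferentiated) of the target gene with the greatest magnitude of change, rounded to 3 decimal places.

Irf2: ΔΔCt = (29.29−20.68) − (31.46−21.24) = 8.61 − 10.22 = -1.61; fold change = 2^1.61 = 3.053
Myc5: ΔΔCt = (23.08−20.68) − (28.43−21.24) = 2.40 − 7.19 = -4.79; fold change = 2^4.79 = 27.665
Smad7: ΔΔCt = (29.14−20.68) − (25.41−21.24) = 8.46 − 4.17 = 4.29; fold change = 2^-4.29 = 0.051
Irf7: ΔΔCt = (20.67−20.68) − (24.50−21.24) = -0.01 − 3.26 = -3.27; fold change = 2^3.27 = 9.646
Myc5 has the largest |ΔΔCt| = 4.79.

27.665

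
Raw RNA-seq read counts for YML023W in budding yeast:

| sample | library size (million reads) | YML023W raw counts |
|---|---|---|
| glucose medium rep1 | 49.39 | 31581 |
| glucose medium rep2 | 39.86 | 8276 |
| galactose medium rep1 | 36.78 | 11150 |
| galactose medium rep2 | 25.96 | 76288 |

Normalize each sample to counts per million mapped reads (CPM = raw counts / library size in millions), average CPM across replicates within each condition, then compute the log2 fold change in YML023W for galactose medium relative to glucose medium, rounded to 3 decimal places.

1.936

CPM(glucose medium rep1) = 31581 / 49.39 = 639.4209
CPM(glucose medium rep2) = 8276 / 39.86 = 207.6267
CPM(galactose medium rep1) = 11150 / 36.78 = 303.1539
CPM(galactose medium rep2) = 76288 / 25.96 = 2938.6749
mean CPM(glucose medium) = 423.5238; mean CPM(galactose medium) = 1620.9144
Fold change = 1620.9144 / 423.5238 = 3.82721
log2(3.82721) = 1.9363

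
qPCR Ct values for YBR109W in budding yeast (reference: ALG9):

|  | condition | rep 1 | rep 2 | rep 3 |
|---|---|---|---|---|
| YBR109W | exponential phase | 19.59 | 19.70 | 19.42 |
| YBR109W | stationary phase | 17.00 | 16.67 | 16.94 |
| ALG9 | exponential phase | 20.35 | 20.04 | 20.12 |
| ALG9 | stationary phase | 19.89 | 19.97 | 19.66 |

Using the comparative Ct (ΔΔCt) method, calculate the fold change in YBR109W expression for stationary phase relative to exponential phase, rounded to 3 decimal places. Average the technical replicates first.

Mean Ct: YBR109W exponential phase 19.570; YBR109W stationary phase 16.870; ALG9 exponential phase 20.170; ALG9 stationary phase 19.840
ΔCt(exponential phase) = 19.570 − 20.170 = -0.600
ΔCt(stationary phase) = 16.870 − 19.840 = -2.970
ΔΔCt = -2.970 − (-0.600) = -2.370
Fold change = 2^(−(-2.370)) = 2^2.370 = 5.1694

5.169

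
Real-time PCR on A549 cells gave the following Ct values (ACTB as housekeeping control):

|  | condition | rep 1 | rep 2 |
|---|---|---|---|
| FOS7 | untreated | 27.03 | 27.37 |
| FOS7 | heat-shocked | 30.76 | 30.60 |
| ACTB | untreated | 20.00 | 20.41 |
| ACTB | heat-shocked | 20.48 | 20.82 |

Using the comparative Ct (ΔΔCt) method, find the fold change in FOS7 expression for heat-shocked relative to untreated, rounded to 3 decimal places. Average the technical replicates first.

Mean Ct: FOS7 untreated 27.200; FOS7 heat-shocked 30.680; ACTB untreated 20.205; ACTB heat-shocked 20.650
ΔCt(untreated) = 27.200 − 20.205 = 6.995
ΔCt(heat-shocked) = 30.680 − 20.650 = 10.030
ΔΔCt = 10.030 − 6.995 = 3.035
Fold change = 2^(−3.035) = 0.1220

0.122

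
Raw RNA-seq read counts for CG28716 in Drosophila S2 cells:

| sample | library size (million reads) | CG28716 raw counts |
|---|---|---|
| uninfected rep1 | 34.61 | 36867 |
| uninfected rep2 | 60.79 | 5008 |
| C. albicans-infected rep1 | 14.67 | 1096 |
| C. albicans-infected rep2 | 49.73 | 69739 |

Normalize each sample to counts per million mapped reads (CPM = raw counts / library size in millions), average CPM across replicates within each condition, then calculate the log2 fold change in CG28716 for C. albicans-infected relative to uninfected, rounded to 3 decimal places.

CPM(uninfected rep1) = 36867 / 34.61 = 1065.2124
CPM(uninfected rep2) = 5008 / 60.79 = 82.3820
CPM(C. albicans-infected rep1) = 1096 / 14.67 = 74.7103
CPM(C. albicans-infected rep2) = 69739 / 49.73 = 1402.3527
mean CPM(uninfected) = 573.7972; mean CPM(C. albicans-infected) = 738.5315
Fold change = 738.5315 / 573.7972 = 1.28710
log2(1.28710) = 0.3641

0.364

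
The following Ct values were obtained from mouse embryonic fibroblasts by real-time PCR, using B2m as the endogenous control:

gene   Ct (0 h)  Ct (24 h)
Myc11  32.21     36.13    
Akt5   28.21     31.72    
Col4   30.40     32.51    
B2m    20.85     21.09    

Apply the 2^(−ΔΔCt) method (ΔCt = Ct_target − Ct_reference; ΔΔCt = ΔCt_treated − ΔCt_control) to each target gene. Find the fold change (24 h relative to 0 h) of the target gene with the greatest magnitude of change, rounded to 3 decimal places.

0.078

Myc11: ΔΔCt = (36.13−21.09) − (32.21−20.85) = 15.04 − 11.36 = 3.68; fold change = 2^-3.68 = 0.078
Akt5: ΔΔCt = (31.72−21.09) − (28.21−20.85) = 10.63 − 7.36 = 3.27; fold change = 2^-3.27 = 0.104
Col4: ΔΔCt = (32.51−21.09) − (30.40−20.85) = 11.42 − 9.55 = 1.87; fold change = 2^-1.87 = 0.274
Myc11 has the largest |ΔΔCt| = 3.68.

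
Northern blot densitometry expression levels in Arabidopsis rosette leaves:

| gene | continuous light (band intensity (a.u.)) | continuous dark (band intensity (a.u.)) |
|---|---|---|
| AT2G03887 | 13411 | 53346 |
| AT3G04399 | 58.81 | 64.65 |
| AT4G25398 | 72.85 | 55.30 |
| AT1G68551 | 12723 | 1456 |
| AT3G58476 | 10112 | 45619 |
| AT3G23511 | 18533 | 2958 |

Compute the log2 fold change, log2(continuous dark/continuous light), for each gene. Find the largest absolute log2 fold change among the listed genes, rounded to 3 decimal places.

log2(53346/13411) = 1.992  (AT2G03887)
log2(64.65/58.81) = 0.137  (AT3G04399)
log2(55.30/72.85) = -0.398  (AT4G25398)
log2(1456/12723) = -3.127  (AT1G68551)
log2(45619/10112) = 2.174  (AT3G58476)
log2(2958/18533) = -2.647  (AT3G23511)
The largest magnitude belongs to AT1G68551.

3.127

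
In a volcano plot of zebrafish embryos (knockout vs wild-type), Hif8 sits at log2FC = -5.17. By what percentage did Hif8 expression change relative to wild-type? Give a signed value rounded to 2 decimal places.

-97.22%

Fold change = 2^(-5.17) = 0.0278
Percent change = (FC − 1) × 100% = (0.0278 − 1) × 100 = -97.22%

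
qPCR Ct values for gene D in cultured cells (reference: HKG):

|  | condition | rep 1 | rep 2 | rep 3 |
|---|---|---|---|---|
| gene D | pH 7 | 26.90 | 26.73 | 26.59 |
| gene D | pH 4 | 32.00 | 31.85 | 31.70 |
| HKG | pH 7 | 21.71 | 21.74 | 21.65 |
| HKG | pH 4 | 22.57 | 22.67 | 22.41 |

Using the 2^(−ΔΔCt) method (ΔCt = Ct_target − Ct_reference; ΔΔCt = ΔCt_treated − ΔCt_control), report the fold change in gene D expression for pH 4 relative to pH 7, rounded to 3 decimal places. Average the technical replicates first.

Mean Ct: gene D pH 7 26.740; gene D pH 4 31.850; HKG pH 7 21.700; HKG pH 4 22.550
ΔCt(pH 7) = 26.740 − 21.700 = 5.040
ΔCt(pH 4) = 31.850 − 22.550 = 9.300
ΔΔCt = 9.300 − 5.040 = 4.260
Fold change = 2^(−4.260) = 0.0522

0.052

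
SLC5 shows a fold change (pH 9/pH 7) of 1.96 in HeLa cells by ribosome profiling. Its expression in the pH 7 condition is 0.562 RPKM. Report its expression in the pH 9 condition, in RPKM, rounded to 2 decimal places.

pH 9 expression = 0.562 × 1.96 = 1.10

1.10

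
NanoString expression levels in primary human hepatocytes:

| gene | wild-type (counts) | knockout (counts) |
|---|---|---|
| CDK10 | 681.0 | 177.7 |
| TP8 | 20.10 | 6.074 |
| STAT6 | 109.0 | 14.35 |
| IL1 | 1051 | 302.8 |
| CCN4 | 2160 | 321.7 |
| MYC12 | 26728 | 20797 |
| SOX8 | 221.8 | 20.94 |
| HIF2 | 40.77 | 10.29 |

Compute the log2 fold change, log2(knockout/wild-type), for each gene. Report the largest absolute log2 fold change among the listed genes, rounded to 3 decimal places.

3.405

log2(177.7/681.0) = -1.938  (CDK10)
log2(6.074/20.10) = -1.726  (TP8)
log2(14.35/109.0) = -2.925  (STAT6)
log2(302.8/1051) = -1.795  (IL1)
log2(321.7/2160) = -2.747  (CCN4)
log2(20797/26728) = -0.362  (MYC12)
log2(20.94/221.8) = -3.405  (SOX8)
log2(10.29/40.77) = -1.986  (HIF2)
The largest magnitude belongs to SOX8.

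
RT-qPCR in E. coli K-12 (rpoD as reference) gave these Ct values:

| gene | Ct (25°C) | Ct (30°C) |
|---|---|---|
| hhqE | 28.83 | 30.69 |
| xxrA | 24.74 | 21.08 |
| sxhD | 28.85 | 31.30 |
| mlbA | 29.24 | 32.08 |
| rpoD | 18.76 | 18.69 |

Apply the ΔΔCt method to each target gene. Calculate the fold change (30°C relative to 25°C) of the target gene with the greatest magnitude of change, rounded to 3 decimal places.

hhqE: ΔΔCt = (30.69−18.69) − (28.83−18.76) = 12.00 − 10.07 = 1.93; fold change = 2^-1.93 = 0.262
xxrA: ΔΔCt = (21.08−18.69) − (24.74−18.76) = 2.39 − 5.98 = -3.59; fold change = 2^3.59 = 12.042
sxhD: ΔΔCt = (31.30−18.69) − (28.85−18.76) = 12.61 − 10.09 = 2.52; fold change = 2^-2.52 = 0.174
mlbA: ΔΔCt = (32.08−18.69) − (29.24−18.76) = 13.39 − 10.48 = 2.91; fold change = 2^-2.91 = 0.133
xxrA has the largest |ΔΔCt| = 3.59.

12.042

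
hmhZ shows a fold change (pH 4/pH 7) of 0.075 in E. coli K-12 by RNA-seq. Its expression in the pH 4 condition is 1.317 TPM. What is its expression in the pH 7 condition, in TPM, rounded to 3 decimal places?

17.560

pH 7 expression = 1.317 / 0.075 = 17.560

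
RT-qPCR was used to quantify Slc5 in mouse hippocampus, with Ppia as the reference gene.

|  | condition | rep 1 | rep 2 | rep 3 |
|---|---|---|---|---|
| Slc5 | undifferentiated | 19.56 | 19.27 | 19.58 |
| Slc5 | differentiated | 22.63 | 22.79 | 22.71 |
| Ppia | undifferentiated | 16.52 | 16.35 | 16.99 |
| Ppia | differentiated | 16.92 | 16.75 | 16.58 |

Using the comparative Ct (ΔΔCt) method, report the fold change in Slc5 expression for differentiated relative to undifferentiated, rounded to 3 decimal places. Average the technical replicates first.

0.116

Mean Ct: Slc5 undifferentiated 19.470; Slc5 differentiated 22.710; Ppia undifferentiated 16.620; Ppia differentiated 16.750
ΔCt(undifferentiated) = 19.470 − 16.620 = 2.850
ΔCt(differentiated) = 22.710 − 16.750 = 5.960
ΔΔCt = 5.960 − 2.850 = 3.110
Fold change = 2^(−3.110) = 0.1158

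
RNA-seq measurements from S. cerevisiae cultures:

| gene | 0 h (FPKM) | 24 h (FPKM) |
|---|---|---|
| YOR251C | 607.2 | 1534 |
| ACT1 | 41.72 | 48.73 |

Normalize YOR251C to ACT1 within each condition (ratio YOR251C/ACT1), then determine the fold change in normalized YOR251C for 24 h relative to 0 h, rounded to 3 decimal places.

YOR251C/ACT1 (0 h) = 607.2 / 41.72 = 14.554
YOR251C/ACT1 (24 h) = 1534 / 48.73 = 31.48
Fold change = 31.48 / 14.554 = 2.1629

2.163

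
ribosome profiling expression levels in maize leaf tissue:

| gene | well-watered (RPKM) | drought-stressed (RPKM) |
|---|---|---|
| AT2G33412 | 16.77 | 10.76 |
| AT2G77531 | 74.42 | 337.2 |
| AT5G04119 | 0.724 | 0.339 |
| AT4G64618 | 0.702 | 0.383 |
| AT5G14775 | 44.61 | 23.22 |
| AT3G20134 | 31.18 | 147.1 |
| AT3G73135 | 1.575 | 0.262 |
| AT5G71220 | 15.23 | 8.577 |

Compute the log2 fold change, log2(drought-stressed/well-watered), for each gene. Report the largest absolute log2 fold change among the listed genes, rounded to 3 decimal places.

2.588

log2(10.76/16.77) = -0.640  (AT2G33412)
log2(337.2/74.42) = 2.180  (AT2G77531)
log2(0.339/0.724) = -1.095  (AT5G04119)
log2(0.383/0.702) = -0.874  (AT4G64618)
log2(23.22/44.61) = -0.942  (AT5G14775)
log2(147.1/31.18) = 2.238  (AT3G20134)
log2(0.262/1.575) = -2.588  (AT3G73135)
log2(8.577/15.23) = -0.828  (AT5G71220)
The largest magnitude belongs to AT3G73135.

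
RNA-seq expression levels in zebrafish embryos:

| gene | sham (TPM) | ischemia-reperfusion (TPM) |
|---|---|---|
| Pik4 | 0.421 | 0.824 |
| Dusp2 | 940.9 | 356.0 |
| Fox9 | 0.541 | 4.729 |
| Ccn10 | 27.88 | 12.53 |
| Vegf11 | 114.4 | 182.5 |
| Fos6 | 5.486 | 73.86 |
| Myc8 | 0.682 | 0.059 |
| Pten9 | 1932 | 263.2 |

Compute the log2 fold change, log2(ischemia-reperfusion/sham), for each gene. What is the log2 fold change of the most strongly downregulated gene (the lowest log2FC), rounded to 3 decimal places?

-3.531

log2(0.824/0.421) = 0.969  (Pik4)
log2(356.0/940.9) = -1.402  (Dusp2)
log2(4.729/0.541) = 3.128  (Fox9)
log2(12.53/27.88) = -1.154  (Ccn10)
log2(182.5/114.4) = 0.674  (Vegf11)
log2(73.86/5.486) = 3.751  (Fos6)
log2(0.059/0.682) = -3.531  (Myc8)
log2(263.2/1932) = -2.876  (Pten9)
Myc8 is most strongly downregulated.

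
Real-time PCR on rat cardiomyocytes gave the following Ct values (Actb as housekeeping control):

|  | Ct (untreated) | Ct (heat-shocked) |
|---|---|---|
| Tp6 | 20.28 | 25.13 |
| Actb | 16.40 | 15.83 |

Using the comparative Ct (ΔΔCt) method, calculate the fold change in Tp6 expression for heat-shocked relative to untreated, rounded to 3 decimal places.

ΔCt(untreated) = 20.280 − 16.400 = 3.880
ΔCt(heat-shocked) = 25.130 − 15.830 = 9.300
ΔΔCt = 9.300 − 3.880 = 5.420
Fold change = 2^(−5.420) = 0.0234

0.023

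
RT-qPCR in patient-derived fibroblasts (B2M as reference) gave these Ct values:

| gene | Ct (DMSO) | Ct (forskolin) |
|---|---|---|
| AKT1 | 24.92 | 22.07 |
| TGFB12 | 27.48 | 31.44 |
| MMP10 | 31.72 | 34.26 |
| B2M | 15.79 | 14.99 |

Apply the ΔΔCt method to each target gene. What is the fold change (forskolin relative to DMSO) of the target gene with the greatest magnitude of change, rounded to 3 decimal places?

AKT1: ΔΔCt = (22.07−14.99) − (24.92−15.79) = 7.08 − 9.13 = -2.05; fold change = 2^2.05 = 4.141
TGFB12: ΔΔCt = (31.44−14.99) − (27.48−15.79) = 16.45 − 11.69 = 4.76; fold change = 2^-4.76 = 0.037
MMP10: ΔΔCt = (34.26−14.99) − (31.72−15.79) = 19.27 − 15.93 = 3.34; fold change = 2^-3.34 = 0.099
TGFB12 has the largest |ΔΔCt| = 4.76.

0.037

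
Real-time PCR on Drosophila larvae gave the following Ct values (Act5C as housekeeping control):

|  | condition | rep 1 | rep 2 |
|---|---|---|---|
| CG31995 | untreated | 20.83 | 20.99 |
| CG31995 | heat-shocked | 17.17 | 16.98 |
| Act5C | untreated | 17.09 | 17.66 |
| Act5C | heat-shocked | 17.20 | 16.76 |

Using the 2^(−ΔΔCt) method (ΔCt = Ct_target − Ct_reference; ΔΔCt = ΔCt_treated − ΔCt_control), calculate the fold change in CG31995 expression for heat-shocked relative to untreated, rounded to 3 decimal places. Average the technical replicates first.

Mean Ct: CG31995 untreated 20.910; CG31995 heat-shocked 17.075; Act5C untreated 17.375; Act5C heat-shocked 16.980
ΔCt(untreated) = 20.910 − 17.375 = 3.535
ΔCt(heat-shocked) = 17.075 − 16.980 = 0.095
ΔΔCt = 0.095 − 3.535 = -3.440
Fold change = 2^(−(-3.440)) = 2^3.440 = 10.8528

10.853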